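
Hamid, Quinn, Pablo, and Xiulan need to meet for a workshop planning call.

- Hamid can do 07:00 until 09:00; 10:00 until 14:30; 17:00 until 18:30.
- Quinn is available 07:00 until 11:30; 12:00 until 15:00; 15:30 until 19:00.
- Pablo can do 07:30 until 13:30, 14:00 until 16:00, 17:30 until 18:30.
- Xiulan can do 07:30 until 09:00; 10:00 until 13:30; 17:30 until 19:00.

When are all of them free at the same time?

Hamid ∩ Quinn: 07:00-09:00, 10:00-11:30, 12:00-14:30, 17:00-18:30.
Hamid ∩ Quinn ∩ Pablo: 07:30-09:00, 10:00-11:30, 12:00-13:30, 14:00-14:30, 17:30-18:30.
Hamid ∩ Quinn ∩ Pablo ∩ Xiulan: 07:30-09:00, 10:00-11:30, 12:00-13:30, 17:30-18:30.

07:30-09:00, 10:00-11:30, 12:00-13:30, 17:30-18:30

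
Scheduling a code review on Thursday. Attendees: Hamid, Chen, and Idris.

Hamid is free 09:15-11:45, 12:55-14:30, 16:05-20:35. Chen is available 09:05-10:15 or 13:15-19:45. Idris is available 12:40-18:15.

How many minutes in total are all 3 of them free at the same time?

Hamid ∩ Chen: 09:15-10:15, 13:15-14:30, 16:05-19:45.
Hamid ∩ Chen ∩ Idris: 13:15-14:30, 16:05-18:15.
So the common availability across everyone is 13:15-14:30, 16:05-18:15.
Summing the common windows: 75 + 130 = 205 minutes.

205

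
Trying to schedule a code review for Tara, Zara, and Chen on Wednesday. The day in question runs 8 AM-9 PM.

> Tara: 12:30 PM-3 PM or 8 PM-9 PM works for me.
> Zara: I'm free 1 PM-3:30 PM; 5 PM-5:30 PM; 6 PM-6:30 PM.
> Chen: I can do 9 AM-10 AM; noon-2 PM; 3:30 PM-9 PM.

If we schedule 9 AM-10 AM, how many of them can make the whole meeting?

Chen can make the full 09:00-10:00 slot — that's 1.

1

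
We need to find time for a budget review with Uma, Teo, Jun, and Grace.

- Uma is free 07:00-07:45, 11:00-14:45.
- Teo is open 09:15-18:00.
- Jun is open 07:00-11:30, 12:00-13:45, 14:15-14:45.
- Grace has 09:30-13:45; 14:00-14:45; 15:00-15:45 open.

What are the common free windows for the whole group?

Uma ∩ Teo: 11:00-14:45.
Uma ∩ Teo ∩ Jun: 11:00-11:30, 12:00-13:45, 14:15-14:45.
Uma ∩ Teo ∩ Jun ∩ Grace: 11:00-11:30, 12:00-13:45, 14:15-14:45.

11:00-11:30, 12:00-13:45, 14:15-14:45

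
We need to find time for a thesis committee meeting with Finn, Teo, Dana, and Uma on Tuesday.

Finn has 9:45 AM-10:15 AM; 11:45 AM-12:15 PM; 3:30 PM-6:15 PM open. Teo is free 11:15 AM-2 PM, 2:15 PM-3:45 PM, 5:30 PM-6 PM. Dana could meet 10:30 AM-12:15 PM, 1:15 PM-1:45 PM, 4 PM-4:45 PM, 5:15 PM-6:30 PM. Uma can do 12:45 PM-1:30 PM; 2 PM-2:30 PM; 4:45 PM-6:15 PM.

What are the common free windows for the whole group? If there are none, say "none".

Finn ∩ Teo: 11:45-12:15, 15:30-15:45, 17:30-18:00.
Finn ∩ Teo ∩ Dana: 11:45-12:15, 17:30-18:00.
Finn ∩ Teo ∩ Dana ∩ Uma: 17:30-18:00.
Those are the intersection windows.

17:30-18:00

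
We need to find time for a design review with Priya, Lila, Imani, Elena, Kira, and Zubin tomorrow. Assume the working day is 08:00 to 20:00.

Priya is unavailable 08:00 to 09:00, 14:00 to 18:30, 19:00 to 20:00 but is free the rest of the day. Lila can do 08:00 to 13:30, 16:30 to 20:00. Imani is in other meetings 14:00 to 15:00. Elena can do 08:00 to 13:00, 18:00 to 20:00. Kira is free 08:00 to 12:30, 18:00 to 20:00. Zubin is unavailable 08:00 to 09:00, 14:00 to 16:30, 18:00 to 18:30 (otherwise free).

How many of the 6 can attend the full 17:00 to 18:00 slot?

3

Priya free: 09:00-14:00, 18:30-19:00 (invert busy blocks within the working day).
Lila free: 08:00-13:30, 16:30-20:00.
Imani free: 08:00-14:00, 15:00-20:00 (invert busy blocks within the working day).
Elena free: 08:00-13:00, 18:00-20:00.
Kira free: 08:00-12:30, 18:00-20:00.
Zubin free: 09:00-14:00, 16:30-18:00, 18:30-20:00 (invert busy blocks within the working day).
Lila, Imani, and Zubin can make the full 17:00-18:00 slot — that's 3.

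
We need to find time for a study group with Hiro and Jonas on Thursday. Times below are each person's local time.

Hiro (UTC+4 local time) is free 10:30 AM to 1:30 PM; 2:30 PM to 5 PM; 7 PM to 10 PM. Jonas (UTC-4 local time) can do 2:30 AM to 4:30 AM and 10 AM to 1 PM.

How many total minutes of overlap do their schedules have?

Hiro in UTC: 06:30-09:30, 10:30-13:00, 15:00-18:00 (subtract 4h to convert from UTC+4).
Jonas in UTC: 06:30-08:30, 14:00-17:00 (add 4h to convert from UTC-4).
Hiro ∩ Jonas: 06:30-08:30, 15:00-17:00.
So the common availability across everyone is 06:30-08:30, 15:00-17:00.
Summing the common windows: 120 + 120 = 240 minutes.

240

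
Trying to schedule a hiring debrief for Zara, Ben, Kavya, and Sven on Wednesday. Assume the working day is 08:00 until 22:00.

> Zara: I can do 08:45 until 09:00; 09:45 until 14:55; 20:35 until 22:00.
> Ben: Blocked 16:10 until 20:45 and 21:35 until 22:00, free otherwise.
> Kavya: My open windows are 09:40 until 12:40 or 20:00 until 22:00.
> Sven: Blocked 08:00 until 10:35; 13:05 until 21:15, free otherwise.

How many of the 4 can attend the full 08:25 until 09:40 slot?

1

Zara free: 08:45-09:00, 09:45-14:55, 20:35-22:00.
Ben free: 08:00-16:10, 20:45-21:35 (invert busy blocks within the working day).
Kavya free: 09:40-12:40, 20:00-22:00.
Sven free: 10:35-13:05, 21:15-22:00 (invert busy blocks within the working day).
Ben can make the full 08:25-09:40 slot — that's 1.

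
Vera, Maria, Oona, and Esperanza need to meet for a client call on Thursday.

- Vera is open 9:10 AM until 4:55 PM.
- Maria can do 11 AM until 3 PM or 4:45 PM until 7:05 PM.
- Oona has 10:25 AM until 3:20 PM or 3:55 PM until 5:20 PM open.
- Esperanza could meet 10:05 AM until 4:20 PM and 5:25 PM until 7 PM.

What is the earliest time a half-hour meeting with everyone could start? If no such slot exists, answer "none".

Vera ∩ Maria: 11:00-15:00, 16:45-16:55.
Vera ∩ Maria ∩ Oona: 11:00-15:00, 16:45-16:55.
Vera ∩ Maria ∩ Oona ∩ Esperanza: 11:00-15:00.
So the common availability across everyone is 11:00-15:00.
The first common window of at least 30 minutes is 11:00-15:00, so the earliest start is 11:00.

11:00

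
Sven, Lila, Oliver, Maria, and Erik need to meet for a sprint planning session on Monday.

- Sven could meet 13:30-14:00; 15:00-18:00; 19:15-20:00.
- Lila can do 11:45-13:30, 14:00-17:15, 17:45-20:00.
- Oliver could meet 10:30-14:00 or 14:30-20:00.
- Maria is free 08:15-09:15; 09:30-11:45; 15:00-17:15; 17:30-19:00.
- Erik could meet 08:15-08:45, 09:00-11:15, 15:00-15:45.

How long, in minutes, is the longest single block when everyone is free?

Sven ∩ Lila: 15:00-17:15, 17:45-18:00, 19:15-20:00.
Sven ∩ Lila ∩ Oliver: 15:00-17:15, 17:45-18:00, 19:15-20:00.
Sven ∩ Lila ∩ Oliver ∩ Maria: 15:00-17:15, 17:45-18:00.
Sven ∩ Lila ∩ Oliver ∩ Maria ∩ Erik: 15:00-15:45.
So the common availability across everyone is 15:00-15:45.
The longest is 15:00-15:45 at 45 minutes.

45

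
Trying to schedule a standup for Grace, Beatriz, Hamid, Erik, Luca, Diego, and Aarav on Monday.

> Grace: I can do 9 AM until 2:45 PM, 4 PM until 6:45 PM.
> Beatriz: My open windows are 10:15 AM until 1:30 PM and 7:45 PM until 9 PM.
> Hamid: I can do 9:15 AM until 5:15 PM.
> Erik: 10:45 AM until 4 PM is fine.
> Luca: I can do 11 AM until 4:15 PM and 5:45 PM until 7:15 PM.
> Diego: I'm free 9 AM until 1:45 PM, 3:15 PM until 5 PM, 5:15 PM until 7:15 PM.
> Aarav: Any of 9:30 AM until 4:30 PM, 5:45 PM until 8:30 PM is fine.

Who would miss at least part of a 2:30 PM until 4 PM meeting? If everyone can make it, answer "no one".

Beatriz, Diego, Grace

Grace: not fully free for 14:30-16:00. Beatriz: not fully free for 14:30-16:00. Hamid: free for 14:30-16:00. Erik: free for 14:30-16:00. Luca: free for 14:30-16:00. Diego: not fully free for 14:30-16:00. Aarav: free for 14:30-16:00.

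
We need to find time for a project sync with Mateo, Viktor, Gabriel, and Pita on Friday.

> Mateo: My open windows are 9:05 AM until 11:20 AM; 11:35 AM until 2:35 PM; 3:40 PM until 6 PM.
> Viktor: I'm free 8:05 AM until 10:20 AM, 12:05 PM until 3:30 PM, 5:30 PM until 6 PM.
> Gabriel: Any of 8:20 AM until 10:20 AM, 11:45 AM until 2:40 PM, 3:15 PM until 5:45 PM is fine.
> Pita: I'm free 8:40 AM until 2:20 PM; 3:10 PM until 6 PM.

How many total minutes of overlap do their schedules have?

225

Mateo ∩ Viktor: 09:05-10:20, 12:05-14:35, 17:30-18:00.
Mateo ∩ Viktor ∩ Gabriel: 09:05-10:20, 12:05-14:35, 17:30-17:45.
Mateo ∩ Viktor ∩ Gabriel ∩ Pita: 09:05-10:20, 12:05-14:20, 17:30-17:45.
Summing the common windows: 75 + 135 + 15 = 225 minutes.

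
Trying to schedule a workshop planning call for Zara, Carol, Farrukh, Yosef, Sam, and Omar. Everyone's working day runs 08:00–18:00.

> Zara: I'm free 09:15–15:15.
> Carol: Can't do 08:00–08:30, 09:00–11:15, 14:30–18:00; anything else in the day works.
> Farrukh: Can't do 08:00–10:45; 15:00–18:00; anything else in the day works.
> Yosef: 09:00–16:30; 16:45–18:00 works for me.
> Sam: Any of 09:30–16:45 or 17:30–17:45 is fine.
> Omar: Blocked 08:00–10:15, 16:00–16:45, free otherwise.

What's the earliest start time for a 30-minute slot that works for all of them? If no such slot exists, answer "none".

Zara free: 09:15-15:15.
Carol free: 08:30-09:00, 11:15-14:30 (invert busy blocks within the working day).
Farrukh free: 10:45-15:00 (invert busy blocks within the working day).
Yosef free: 09:00-16:30, 16:45-18:00.
Sam free: 09:30-16:45, 17:30-17:45.
Omar free: 10:15-16:00, 16:45-18:00 (invert busy blocks within the working day).
Zara ∩ Carol: 11:15-14:30.
Zara ∩ Carol ∩ Farrukh: 11:15-14:30.
Zara ∩ Carol ∩ Farrukh ∩ Yosef: 11:15-14:30.
Zara ∩ Carol ∩ Farrukh ∩ Yosef ∩ Sam: 11:15-14:30.
Zara ∩ Carol ∩ Farrukh ∩ Yosef ∩ Sam ∩ Omar: 11:15-14:30.
Those are the intersection windows.
The first common window of at least 30 minutes is 11:15-14:30, so the earliest start is 11:15.

11:15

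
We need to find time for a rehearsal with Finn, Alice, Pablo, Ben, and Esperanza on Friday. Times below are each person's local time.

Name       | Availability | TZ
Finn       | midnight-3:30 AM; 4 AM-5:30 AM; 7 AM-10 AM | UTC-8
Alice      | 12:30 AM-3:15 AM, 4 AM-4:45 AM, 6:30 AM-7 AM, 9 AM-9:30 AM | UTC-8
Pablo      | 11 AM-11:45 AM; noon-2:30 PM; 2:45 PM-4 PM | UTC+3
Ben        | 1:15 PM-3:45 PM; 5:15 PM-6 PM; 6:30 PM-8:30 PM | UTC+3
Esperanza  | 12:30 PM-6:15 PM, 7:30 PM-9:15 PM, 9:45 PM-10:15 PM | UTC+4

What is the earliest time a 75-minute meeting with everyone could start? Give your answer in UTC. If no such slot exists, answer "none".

none

Finn in UTC: 08:00-11:30, 12:00-13:30, 15:00-18:00 (add 8h to convert from UTC-8).
Alice in UTC: 08:30-11:15, 12:00-12:45, 14:30-15:00, 17:00-17:30 (add 8h to convert from UTC-8).
Pablo in UTC: 08:00-08:45, 09:00-11:30, 11:45-13:00 (subtract 3h to convert from UTC+3).
Ben in UTC: 10:15-12:45, 14:15-15:00, 15:30-17:30 (subtract 3h to convert from UTC+3).
Esperanza in UTC: 08:30-14:15, 15:30-17:15, 17:45-18:15 (subtract 4h to convert from UTC+4).
Finn ∩ Alice: 08:30-11:15, 12:00-12:45, 17:00-17:30.
Finn ∩ Alice ∩ Pablo: 08:30-08:45, 09:00-11:15, 12:00-12:45.
Finn ∩ Alice ∩ Pablo ∩ Ben: 10:15-11:15, 12:00-12:45.
Finn ∩ Alice ∩ Pablo ∩ Ben ∩ Esperanza: 10:15-11:15, 12:00-12:45.
No common window is at least 75 minutes long.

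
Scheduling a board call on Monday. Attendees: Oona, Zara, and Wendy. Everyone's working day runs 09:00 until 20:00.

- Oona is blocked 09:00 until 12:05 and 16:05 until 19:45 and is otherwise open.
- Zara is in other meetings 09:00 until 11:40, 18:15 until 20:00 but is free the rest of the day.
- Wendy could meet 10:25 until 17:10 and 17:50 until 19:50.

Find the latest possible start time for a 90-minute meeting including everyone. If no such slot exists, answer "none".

14:35

Oona free: 12:05-16:05, 19:45-20:00 (invert busy blocks within the working day).
Zara free: 11:40-18:15 (invert busy blocks within the working day).
Wendy free: 10:25-17:10, 17:50-19:50.
Oona ∩ Zara: 12:05-16:05.
Oona ∩ Zara ∩ Wendy: 12:05-16:05.
The last common window of at least 90 minutes is 12:05-16:05; a 90-minute meeting can start as late as 14:35 and still end by 16:05.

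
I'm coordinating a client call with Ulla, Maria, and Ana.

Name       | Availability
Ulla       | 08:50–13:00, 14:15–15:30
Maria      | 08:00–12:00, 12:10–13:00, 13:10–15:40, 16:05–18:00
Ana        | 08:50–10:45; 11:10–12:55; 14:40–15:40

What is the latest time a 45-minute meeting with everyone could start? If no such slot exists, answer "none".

Ulla ∩ Maria: 08:50-12:00, 12:10-13:00, 14:15-15:30.
Ulla ∩ Maria ∩ Ana: 08:50-10:45, 11:10-12:00, 12:10-12:55, 14:40-15:30.
So the common availability across everyone is 08:50-10:45, 11:10-12:00, 12:10-12:55, 14:40-15:30.
The last common window of at least 45 minutes is 14:40-15:30; a 45-minute meeting can start as late as 14:45 and still end by 15:30.

14:45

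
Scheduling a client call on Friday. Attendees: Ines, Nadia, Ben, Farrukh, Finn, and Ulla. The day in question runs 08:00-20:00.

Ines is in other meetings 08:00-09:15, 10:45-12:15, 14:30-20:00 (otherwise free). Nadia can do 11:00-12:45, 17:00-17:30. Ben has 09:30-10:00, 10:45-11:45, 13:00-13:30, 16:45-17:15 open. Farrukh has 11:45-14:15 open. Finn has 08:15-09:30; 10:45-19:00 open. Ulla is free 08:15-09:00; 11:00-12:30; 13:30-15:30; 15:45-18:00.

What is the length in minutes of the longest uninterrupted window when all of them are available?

Ines free: 09:15-10:45, 12:15-14:30 (invert busy blocks within the working day).
Nadia free: 11:00-12:45, 17:00-17:30.
Ben free: 09:30-10:00, 10:45-11:45, 13:00-13:30, 16:45-17:15.
Farrukh free: 11:45-14:15.
Finn free: 08:15-09:30, 10:45-19:00.
Ulla free: 08:15-09:00, 11:00-12:30, 13:30-15:30, 15:45-18:00.
Ines ∩ Nadia: 12:15-12:45.
Ines ∩ Nadia ∩ Ben: ∅.
Ines ∩ Nadia ∩ Ben ∩ Farrukh: ∅.
Ines ∩ Nadia ∩ Ben ∩ Farrukh ∩ Finn: ∅.
Ines ∩ Nadia ∩ Ben ∩ Farrukh ∩ Finn ∩ Ulla: ∅.
There is no time when everyone is free.
No common window exists, so the longest block is 0 minutes.

0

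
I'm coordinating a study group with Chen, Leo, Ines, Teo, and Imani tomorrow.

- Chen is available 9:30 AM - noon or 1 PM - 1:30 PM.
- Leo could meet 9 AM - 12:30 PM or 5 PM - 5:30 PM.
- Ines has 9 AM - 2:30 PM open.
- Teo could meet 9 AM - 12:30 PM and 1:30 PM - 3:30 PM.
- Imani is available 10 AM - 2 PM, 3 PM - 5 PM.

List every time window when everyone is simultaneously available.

Chen ∩ Leo: 09:30-12:00.
Chen ∩ Leo ∩ Ines: 09:30-12:00.
Chen ∩ Leo ∩ Ines ∩ Teo: 09:30-12:00.
Chen ∩ Leo ∩ Ines ∩ Teo ∩ Imani: 10:00-12:00.

10:00-12:00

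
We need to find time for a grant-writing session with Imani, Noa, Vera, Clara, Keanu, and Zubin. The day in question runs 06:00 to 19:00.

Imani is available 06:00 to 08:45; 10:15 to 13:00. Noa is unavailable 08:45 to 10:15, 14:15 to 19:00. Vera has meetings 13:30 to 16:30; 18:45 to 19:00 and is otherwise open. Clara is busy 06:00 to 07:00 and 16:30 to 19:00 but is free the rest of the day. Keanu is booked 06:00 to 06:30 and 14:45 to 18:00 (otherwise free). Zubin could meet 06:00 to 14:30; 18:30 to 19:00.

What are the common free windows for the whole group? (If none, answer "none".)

Imani free: 06:00-08:45, 10:15-13:00.
Noa free: 06:00-08:45, 10:15-14:15 (invert busy blocks within the working day).
Vera free: 06:00-13:30, 16:30-18:45 (invert busy blocks within the working day).
Clara free: 07:00-16:30 (invert busy blocks within the working day).
Keanu free: 06:30-14:45, 18:00-19:00 (invert busy blocks within the working day).
Zubin free: 06:00-14:30, 18:30-19:00.
Imani ∩ Noa: 06:00-08:45, 10:15-13:00.
Imani ∩ Noa ∩ Vera: 06:00-08:45, 10:15-13:00.
Imani ∩ Noa ∩ Vera ∩ Clara: 07:00-08:45, 10:15-13:00.
Imani ∩ Noa ∩ Vera ∩ Clara ∩ Keanu: 07:00-08:45, 10:15-13:00.
Imani ∩ Noa ∩ Vera ∩ Clara ∩ Keanu ∩ Zubin: 07:00-08:45, 10:15-13:00.

07:00-08:45, 10:15-13:00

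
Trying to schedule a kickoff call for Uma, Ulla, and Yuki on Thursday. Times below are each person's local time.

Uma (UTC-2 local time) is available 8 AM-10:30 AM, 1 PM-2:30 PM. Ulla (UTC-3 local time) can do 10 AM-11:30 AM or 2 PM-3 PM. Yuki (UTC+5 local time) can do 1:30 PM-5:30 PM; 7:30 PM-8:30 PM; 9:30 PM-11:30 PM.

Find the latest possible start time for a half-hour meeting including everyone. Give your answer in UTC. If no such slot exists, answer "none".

none

Uma in UTC: 10:00-12:30, 15:00-16:30 (add 2h to convert from UTC-2).
Ulla in UTC: 13:00-14:30, 17:00-18:00 (add 3h to convert from UTC-3).
Yuki in UTC: 08:30-12:30, 14:30-15:30, 16:30-18:30 (subtract 5h to convert from UTC+5).
Uma ∩ Ulla: ∅.
Uma ∩ Ulla ∩ Yuki: ∅.
There is no time when everyone is free.
No common window is at least 30 minutes long.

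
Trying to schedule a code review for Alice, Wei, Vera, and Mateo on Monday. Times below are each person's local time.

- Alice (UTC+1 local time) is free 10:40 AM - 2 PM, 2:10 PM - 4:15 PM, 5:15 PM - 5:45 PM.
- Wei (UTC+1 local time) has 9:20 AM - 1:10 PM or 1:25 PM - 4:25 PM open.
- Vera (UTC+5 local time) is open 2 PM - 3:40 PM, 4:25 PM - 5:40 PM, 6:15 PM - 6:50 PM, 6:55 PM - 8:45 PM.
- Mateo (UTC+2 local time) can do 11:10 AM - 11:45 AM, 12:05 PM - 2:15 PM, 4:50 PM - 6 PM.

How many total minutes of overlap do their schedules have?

110

Alice in UTC: 09:40-13:00, 13:10-15:15, 16:15-16:45 (subtract 1h to convert from UTC+1).
Wei in UTC: 08:20-12:10, 12:25-15:25 (subtract 1h to convert from UTC+1).
Vera in UTC: 09:00-10:40, 11:25-12:40, 13:15-13:50, 13:55-15:45 (subtract 5h to convert from UTC+5).
Mateo in UTC: 09:10-09:45, 10:05-12:15, 14:50-16:00 (subtract 2h to convert from UTC+2).
Alice ∩ Wei: 09:40-12:10, 12:25-13:00, 13:10-15:15.
Alice ∩ Wei ∩ Vera: 09:40-10:40, 11:25-12:10, 12:25-12:40, 13:15-13:50, 13:55-15:15.
Alice ∩ Wei ∩ Vera ∩ Mateo: 09:40-09:45, 10:05-10:40, 11:25-12:10, 14:50-15:15.
Those are the intersection windows.
Summing the common windows: 5 + 35 + 45 + 25 = 110 minutes.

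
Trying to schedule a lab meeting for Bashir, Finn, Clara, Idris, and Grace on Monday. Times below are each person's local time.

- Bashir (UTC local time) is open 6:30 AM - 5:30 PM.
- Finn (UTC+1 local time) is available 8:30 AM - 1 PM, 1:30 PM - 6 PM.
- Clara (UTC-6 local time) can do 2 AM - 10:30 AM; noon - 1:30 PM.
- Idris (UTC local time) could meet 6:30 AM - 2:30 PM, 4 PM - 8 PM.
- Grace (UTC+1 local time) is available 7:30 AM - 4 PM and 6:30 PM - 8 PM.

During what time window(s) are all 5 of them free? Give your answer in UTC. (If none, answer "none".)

08:00-12:00, 12:30-14:30

Bashir in UTC: 06:30-17:30.
Finn in UTC: 07:30-12:00, 12:30-17:00 (subtract 1h to convert from UTC+1).
Clara in UTC: 08:00-16:30, 18:00-19:30 (add 6h to convert from UTC-6).
Idris in UTC: 06:30-14:30, 16:00-20:00.
Grace in UTC: 06:30-15:00, 17:30-19:00 (subtract 1h to convert from UTC+1).
Bashir ∩ Finn: 07:30-12:00, 12:30-17:00.
Bashir ∩ Finn ∩ Clara: 08:00-12:00, 12:30-16:30.
Bashir ∩ Finn ∩ Clara ∩ Idris: 08:00-12:00, 12:30-14:30, 16:00-16:30.
Bashir ∩ Finn ∩ Clara ∩ Idris ∩ Grace: 08:00-12:00, 12:30-14:30.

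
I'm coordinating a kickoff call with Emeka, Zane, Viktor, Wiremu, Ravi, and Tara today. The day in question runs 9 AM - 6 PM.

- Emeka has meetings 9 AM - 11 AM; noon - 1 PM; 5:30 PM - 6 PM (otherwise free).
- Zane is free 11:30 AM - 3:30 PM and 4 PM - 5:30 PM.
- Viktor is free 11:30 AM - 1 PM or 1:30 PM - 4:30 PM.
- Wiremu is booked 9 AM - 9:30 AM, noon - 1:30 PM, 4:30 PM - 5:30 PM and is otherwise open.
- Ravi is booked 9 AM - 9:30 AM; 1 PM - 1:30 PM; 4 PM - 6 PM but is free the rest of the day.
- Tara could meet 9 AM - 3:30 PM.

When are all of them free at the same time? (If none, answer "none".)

Emeka free: 11:00-12:00, 13:00-17:30 (invert busy blocks within the working day).
Zane free: 11:30-15:30, 16:00-17:30.
Viktor free: 11:30-13:00, 13:30-16:30.
Wiremu free: 09:30-12:00, 13:30-16:30, 17:30-18:00 (invert busy blocks within the working day).
Ravi free: 09:30-13:00, 13:30-16:00 (invert busy blocks within the working day).
Tara free: 09:00-15:30.
Emeka ∩ Zane: 11:30-12:00, 13:00-15:30, 16:00-17:30.
Emeka ∩ Zane ∩ Viktor: 11:30-12:00, 13:30-15:30, 16:00-16:30.
Emeka ∩ Zane ∩ Viktor ∩ Wiremu: 11:30-12:00, 13:30-15:30, 16:00-16:30.
Emeka ∩ Zane ∩ Viktor ∩ Wiremu ∩ Ravi: 11:30-12:00, 13:30-15:30.
Emeka ∩ Zane ∩ Viktor ∩ Wiremu ∩ Ravi ∩ Tara: 11:30-12:00, 13:30-15:30.
Those are the intersection windows.

11:30-12:00, 13:30-15:30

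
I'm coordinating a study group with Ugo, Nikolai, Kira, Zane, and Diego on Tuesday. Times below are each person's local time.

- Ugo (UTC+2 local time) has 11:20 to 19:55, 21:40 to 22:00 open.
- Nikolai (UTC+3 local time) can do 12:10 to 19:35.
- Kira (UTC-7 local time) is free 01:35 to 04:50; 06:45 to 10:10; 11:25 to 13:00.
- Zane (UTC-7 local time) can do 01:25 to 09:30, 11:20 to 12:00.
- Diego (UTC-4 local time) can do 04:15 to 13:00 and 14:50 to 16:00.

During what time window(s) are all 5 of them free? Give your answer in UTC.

09:20-11:50, 13:45-16:30

Ugo in UTC: 09:20-17:55, 19:40-20:00 (subtract 2h to convert from UTC+2).
Nikolai in UTC: 09:10-16:35 (subtract 3h to convert from UTC+3).
Kira in UTC: 08:35-11:50, 13:45-17:10, 18:25-20:00 (add 7h to convert from UTC-7).
Zane in UTC: 08:25-16:30, 18:20-19:00 (add 7h to convert from UTC-7).
Diego in UTC: 08:15-17:00, 18:50-20:00 (add 4h to convert from UTC-4).
Ugo ∩ Nikolai: 09:20-16:35.
Ugo ∩ Nikolai ∩ Kira: 09:20-11:50, 13:45-16:35.
Ugo ∩ Nikolai ∩ Kira ∩ Zane: 09:20-11:50, 13:45-16:30.
Ugo ∩ Nikolai ∩ Kira ∩ Zane ∩ Diego: 09:20-11:50, 13:45-16:30.
Those are the intersection windows.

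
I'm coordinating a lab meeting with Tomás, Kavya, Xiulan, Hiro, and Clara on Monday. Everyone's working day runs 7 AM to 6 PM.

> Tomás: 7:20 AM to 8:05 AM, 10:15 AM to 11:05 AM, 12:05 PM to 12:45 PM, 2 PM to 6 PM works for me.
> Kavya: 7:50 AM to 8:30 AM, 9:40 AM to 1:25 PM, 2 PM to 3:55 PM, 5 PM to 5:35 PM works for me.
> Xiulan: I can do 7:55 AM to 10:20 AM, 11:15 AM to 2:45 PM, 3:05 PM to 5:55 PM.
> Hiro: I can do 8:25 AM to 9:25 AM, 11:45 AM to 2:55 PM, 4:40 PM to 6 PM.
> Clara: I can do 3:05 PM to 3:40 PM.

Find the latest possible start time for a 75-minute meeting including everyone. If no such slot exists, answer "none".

Tomás ∩ Kavya: 07:50-08:05, 10:15-11:05, 12:05-12:45, 14:00-15:55, 17:00-17:35.
Tomás ∩ Kavya ∩ Xiulan: 07:55-08:05, 10:15-10:20, 12:05-12:45, 14:00-14:45, 15:05-15:55, 17:00-17:35.
Tomás ∩ Kavya ∩ Xiulan ∩ Hiro: 12:05-12:45, 14:00-14:45, 17:00-17:35.
Tomás ∩ Kavya ∩ Xiulan ∩ Hiro ∩ Clara: ∅.
There is no time when everyone is free.
No common window is at least 75 minutes long.

none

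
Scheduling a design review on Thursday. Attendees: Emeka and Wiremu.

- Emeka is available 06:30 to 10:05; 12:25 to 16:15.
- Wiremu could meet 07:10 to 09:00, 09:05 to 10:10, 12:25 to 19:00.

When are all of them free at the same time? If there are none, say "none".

Emeka ∩ Wiremu: 07:10-09:00, 09:05-10:05, 12:25-16:15.
So the common availability across everyone is 07:10-09:00, 09:05-10:05, 12:25-16:15.

07:10-09:00, 09:05-10:05, 12:25-16:15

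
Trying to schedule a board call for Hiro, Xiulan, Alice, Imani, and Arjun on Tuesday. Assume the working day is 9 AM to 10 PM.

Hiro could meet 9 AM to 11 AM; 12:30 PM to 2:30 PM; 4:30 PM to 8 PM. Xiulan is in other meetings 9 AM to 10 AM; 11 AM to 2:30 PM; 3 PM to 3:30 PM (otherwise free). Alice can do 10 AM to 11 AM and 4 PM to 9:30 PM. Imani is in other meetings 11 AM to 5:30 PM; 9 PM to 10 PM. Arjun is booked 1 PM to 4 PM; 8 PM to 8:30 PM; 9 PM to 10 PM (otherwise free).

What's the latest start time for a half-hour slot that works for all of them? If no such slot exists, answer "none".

19:30

Hiro free: 09:00-11:00, 12:30-14:30, 16:30-20:00.
Xiulan free: 10:00-11:00, 14:30-15:00, 15:30-22:00 (invert busy blocks within the working day).
Alice free: 10:00-11:00, 16:00-21:30.
Imani free: 09:00-11:00, 17:30-21:00 (invert busy blocks within the working day).
Arjun free: 09:00-13:00, 16:00-20:00, 20:30-21:00 (invert busy blocks within the working day).
Hiro ∩ Xiulan: 10:00-11:00, 16:30-20:00.
Hiro ∩ Xiulan ∩ Alice: 10:00-11:00, 16:30-20:00.
Hiro ∩ Xiulan ∩ Alice ∩ Imani: 10:00-11:00, 17:30-20:00.
Hiro ∩ Xiulan ∩ Alice ∩ Imani ∩ Arjun: 10:00-11:00, 17:30-20:00.
So the common availability across everyone is 10:00-11:00, 17:30-20:00.
The last common window of at least 30 minutes is 17:30-20:00; a 30-minute meeting can start as late as 19:30 and still end by 20:00.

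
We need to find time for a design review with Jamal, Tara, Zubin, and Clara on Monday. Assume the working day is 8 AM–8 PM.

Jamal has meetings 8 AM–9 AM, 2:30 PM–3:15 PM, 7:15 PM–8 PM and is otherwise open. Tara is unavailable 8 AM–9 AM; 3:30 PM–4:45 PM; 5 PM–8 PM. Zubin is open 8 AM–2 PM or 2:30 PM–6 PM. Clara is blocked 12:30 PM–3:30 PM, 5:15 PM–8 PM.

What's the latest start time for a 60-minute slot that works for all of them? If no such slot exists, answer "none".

11:30

Jamal free: 09:00-14:30, 15:15-19:15 (invert busy blocks within the working day).
Tara free: 09:00-15:30, 16:45-17:00 (invert busy blocks within the working day).
Zubin free: 08:00-14:00, 14:30-18:00.
Clara free: 08:00-12:30, 15:30-17:15 (invert busy blocks within the working day).
Jamal ∩ Tara: 09:00-14:30, 15:15-15:30, 16:45-17:00.
Jamal ∩ Tara ∩ Zubin: 09:00-14:00, 15:15-15:30, 16:45-17:00.
Jamal ∩ Tara ∩ Zubin ∩ Clara: 09:00-12:30, 16:45-17:00.
So the common availability across everyone is 09:00-12:30, 16:45-17:00.
The last common window of at least 60 minutes is 09:00-12:30; a 60-minute meeting can start as late as 11:30 and still end by 12:30.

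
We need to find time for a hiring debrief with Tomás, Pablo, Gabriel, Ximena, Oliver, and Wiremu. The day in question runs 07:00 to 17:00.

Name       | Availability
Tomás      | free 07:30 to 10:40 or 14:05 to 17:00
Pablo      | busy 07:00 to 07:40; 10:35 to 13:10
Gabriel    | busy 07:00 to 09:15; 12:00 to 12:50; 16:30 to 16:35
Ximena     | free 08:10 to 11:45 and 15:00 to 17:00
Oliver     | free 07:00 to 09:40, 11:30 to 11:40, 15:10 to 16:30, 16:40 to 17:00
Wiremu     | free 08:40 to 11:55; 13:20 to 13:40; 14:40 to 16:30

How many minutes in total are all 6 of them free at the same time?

Tomás free: 07:30-10:40, 14:05-17:00.
Pablo free: 07:40-10:35, 13:10-17:00 (invert busy blocks within the working day).
Gabriel free: 09:15-12:00, 12:50-16:30, 16:35-17:00 (invert busy blocks within the working day).
Ximena free: 08:10-11:45, 15:00-17:00.
Oliver free: 07:00-09:40, 11:30-11:40, 15:10-16:30, 16:40-17:00.
Wiremu free: 08:40-11:55, 13:20-13:40, 14:40-16:30.
Tomás ∩ Pablo: 07:40-10:35, 14:05-17:00.
Tomás ∩ Pablo ∩ Gabriel: 09:15-10:35, 14:05-16:30, 16:35-17:00.
Tomás ∩ Pablo ∩ Gabriel ∩ Ximena: 09:15-10:35, 15:00-16:30, 16:35-17:00.
Tomás ∩ Pablo ∩ Gabriel ∩ Ximena ∩ Oliver: 09:15-09:40, 15:10-16:30, 16:40-17:00.
Tomás ∩ Pablo ∩ Gabriel ∩ Ximena ∩ Oliver ∩ Wiremu: 09:15-09:40, 15:10-16:30.
Summing the common windows: 25 + 80 = 105 minutes.

105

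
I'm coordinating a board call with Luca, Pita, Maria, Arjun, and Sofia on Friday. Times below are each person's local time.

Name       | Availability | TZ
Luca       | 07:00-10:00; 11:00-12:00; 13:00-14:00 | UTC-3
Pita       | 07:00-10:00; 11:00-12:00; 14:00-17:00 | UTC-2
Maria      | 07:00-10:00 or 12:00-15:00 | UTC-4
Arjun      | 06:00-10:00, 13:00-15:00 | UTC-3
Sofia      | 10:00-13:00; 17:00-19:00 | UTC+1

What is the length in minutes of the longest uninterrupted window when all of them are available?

Luca in UTC: 10:00-13:00, 14:00-15:00, 16:00-17:00 (add 3h to convert from UTC-3).
Pita in UTC: 09:00-12:00, 13:00-14:00, 16:00-19:00 (add 2h to convert from UTC-2).
Maria in UTC: 11:00-14:00, 16:00-19:00 (add 4h to convert from UTC-4).
Arjun in UTC: 09:00-13:00, 16:00-18:00 (add 3h to convert from UTC-3).
Sofia in UTC: 09:00-12:00, 16:00-18:00 (subtract 1h to convert from UTC+1).
Luca ∩ Pita: 10:00-12:00, 16:00-17:00.
Luca ∩ Pita ∩ Maria: 11:00-12:00, 16:00-17:00.
Luca ∩ Pita ∩ Maria ∩ Arjun: 11:00-12:00, 16:00-17:00.
Luca ∩ Pita ∩ Maria ∩ Arjun ∩ Sofia: 11:00-12:00, 16:00-17:00.
Those are the intersection windows.
The longest is 11:00-12:00 at 60 minutes.

60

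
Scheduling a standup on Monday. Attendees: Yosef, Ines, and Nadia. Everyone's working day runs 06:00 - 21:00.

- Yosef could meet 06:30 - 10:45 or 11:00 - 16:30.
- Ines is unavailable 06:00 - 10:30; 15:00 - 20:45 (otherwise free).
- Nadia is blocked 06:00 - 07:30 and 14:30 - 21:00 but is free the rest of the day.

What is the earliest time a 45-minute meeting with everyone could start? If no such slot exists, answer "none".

Yosef free: 06:30-10:45, 11:00-16:30.
Ines free: 10:30-15:00, 20:45-21:00 (invert busy blocks within the working day).
Nadia free: 07:30-14:30 (invert busy blocks within the working day).
Yosef ∩ Ines: 10:30-10:45, 11:00-15:00.
Yosef ∩ Ines ∩ Nadia: 10:30-10:45, 11:00-14:30.
The first common window of at least 45 minutes is 11:00-14:30, so the earliest start is 11:00.

11:00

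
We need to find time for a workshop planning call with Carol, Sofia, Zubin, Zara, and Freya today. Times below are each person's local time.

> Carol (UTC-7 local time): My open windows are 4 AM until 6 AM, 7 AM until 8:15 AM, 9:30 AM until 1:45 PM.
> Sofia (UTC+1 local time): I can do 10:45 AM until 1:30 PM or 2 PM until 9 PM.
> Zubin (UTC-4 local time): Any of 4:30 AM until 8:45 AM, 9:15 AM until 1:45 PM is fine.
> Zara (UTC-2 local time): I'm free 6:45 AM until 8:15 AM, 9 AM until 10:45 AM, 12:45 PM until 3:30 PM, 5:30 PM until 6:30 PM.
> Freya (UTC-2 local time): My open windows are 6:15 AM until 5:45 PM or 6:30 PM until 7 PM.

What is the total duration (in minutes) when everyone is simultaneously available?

Carol in UTC: 11:00-13:00, 14:00-15:15, 16:30-20:45 (add 7h to convert from UTC-7).
Sofia in UTC: 09:45-12:30, 13:00-20:00 (subtract 1h to convert from UTC+1).
Zubin in UTC: 08:30-12:45, 13:15-17:45 (add 4h to convert from UTC-4).
Zara in UTC: 08:45-10:15, 11:00-12:45, 14:45-17:30, 19:30-20:30 (add 2h to convert from UTC-2).
Freya in UTC: 08:15-19:45, 20:30-21:00 (add 2h to convert from UTC-2).
Carol ∩ Sofia: 11:00-12:30, 14:00-15:15, 16:30-20:00.
Carol ∩ Sofia ∩ Zubin: 11:00-12:30, 14:00-15:15, 16:30-17:45.
Carol ∩ Sofia ∩ Zubin ∩ Zara: 11:00-12:30, 14:45-15:15, 16:30-17:30.
Carol ∩ Sofia ∩ Zubin ∩ Zara ∩ Freya: 11:00-12:30, 14:45-15:15, 16:30-17:30.
Summing the common windows: 90 + 30 + 60 = 180 minutes.

180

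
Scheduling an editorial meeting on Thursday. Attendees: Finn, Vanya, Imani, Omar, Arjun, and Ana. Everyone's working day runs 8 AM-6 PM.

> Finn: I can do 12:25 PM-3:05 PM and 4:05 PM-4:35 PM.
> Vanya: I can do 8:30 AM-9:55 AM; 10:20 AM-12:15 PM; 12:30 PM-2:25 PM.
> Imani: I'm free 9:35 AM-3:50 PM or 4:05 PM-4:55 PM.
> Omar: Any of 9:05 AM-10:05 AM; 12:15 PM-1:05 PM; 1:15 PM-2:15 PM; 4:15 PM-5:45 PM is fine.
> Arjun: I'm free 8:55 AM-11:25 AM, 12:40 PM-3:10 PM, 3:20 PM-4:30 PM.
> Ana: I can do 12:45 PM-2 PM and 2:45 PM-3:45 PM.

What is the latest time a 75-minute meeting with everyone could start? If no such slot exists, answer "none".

none

Finn ∩ Vanya: 12:30-14:25.
Finn ∩ Vanya ∩ Imani: 12:30-14:25.
Finn ∩ Vanya ∩ Imani ∩ Omar: 12:30-13:05, 13:15-14:15.
Finn ∩ Vanya ∩ Imani ∩ Omar ∩ Arjun: 12:40-13:05, 13:15-14:15.
Finn ∩ Vanya ∩ Imani ∩ Omar ∩ Arjun ∩ Ana: 12:45-13:05, 13:15-14:00.
No common window is at least 75 minutes long.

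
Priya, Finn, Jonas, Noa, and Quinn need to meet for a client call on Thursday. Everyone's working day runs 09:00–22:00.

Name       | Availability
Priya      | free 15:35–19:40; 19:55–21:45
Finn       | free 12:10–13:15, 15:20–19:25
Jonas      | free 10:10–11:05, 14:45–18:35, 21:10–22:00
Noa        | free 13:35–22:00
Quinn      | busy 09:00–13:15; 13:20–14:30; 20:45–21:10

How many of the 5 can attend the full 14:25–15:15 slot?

1

Priya free: 15:35-19:40, 19:55-21:45.
Finn free: 12:10-13:15, 15:20-19:25.
Jonas free: 10:10-11:05, 14:45-18:35, 21:10-22:00.
Noa free: 13:35-22:00.
Quinn free: 13:15-13:20, 14:30-20:45, 21:10-22:00 (invert busy blocks within the working day).
Noa can make the full 14:25-15:15 slot — that's 1.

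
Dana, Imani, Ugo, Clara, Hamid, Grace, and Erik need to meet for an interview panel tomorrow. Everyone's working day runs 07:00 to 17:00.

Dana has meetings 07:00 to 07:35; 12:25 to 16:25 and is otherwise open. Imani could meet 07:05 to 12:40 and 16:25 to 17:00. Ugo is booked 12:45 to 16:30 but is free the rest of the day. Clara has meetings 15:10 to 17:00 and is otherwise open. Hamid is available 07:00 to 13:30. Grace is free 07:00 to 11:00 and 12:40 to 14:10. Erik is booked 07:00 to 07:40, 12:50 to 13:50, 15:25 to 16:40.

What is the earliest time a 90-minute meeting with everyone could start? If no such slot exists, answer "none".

07:40

Dana free: 07:35-12:25, 16:25-17:00 (invert busy blocks within the working day).
Imani free: 07:05-12:40, 16:25-17:00.
Ugo free: 07:00-12:45, 16:30-17:00 (invert busy blocks within the working day).
Clara free: 07:00-15:10 (invert busy blocks within the working day).
Hamid free: 07:00-13:30.
Grace free: 07:00-11:00, 12:40-14:10.
Erik free: 07:40-12:50, 13:50-15:25, 16:40-17:00 (invert busy blocks within the working day).
Dana ∩ Imani: 07:35-12:25, 16:25-17:00.
Dana ∩ Imani ∩ Ugo: 07:35-12:25, 16:30-17:00.
Dana ∩ Imani ∩ Ugo ∩ Clara: 07:35-12:25.
Dana ∩ Imani ∩ Ugo ∩ Clara ∩ Hamid: 07:35-12:25.
Dana ∩ Imani ∩ Ugo ∩ Clara ∩ Hamid ∩ Grace: 07:35-11:00.
Dana ∩ Imani ∩ Ugo ∩ Clara ∩ Hamid ∩ Grace ∩ Erik: 07:40-11:00.
So the common availability across everyone is 07:40-11:00.
The first common window of at least 90 minutes is 07:40-11:00, so the earliest start is 07:40.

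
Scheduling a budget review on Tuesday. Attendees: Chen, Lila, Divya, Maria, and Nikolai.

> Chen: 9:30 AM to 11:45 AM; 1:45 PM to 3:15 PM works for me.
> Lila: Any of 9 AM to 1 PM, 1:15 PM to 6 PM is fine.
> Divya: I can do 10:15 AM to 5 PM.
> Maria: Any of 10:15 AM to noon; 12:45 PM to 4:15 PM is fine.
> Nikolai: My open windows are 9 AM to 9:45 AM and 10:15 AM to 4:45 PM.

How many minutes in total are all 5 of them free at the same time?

180

Chen ∩ Lila: 09:30-11:45, 13:45-15:15.
Chen ∩ Lila ∩ Divya: 10:15-11:45, 13:45-15:15.
Chen ∩ Lila ∩ Divya ∩ Maria: 10:15-11:45, 13:45-15:15.
Chen ∩ Lila ∩ Divya ∩ Maria ∩ Nikolai: 10:15-11:45, 13:45-15:15.
So the common availability across everyone is 10:15-11:45, 13:45-15:15.
Summing the common windows: 90 + 90 = 180 minutes.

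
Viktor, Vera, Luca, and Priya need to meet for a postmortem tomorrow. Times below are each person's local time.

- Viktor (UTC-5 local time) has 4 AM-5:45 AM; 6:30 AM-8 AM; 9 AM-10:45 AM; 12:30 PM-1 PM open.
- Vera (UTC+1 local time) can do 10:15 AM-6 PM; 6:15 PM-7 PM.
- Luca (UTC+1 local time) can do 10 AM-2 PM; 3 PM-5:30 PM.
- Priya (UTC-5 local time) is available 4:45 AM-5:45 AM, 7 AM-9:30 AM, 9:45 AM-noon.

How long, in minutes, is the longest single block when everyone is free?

60

Viktor in UTC: 09:00-10:45, 11:30-13:00, 14:00-15:45, 17:30-18:00 (add 5h to convert from UTC-5).
Vera in UTC: 09:15-17:00, 17:15-18:00 (subtract 1h to convert from UTC+1).
Luca in UTC: 09:00-13:00, 14:00-16:30 (subtract 1h to convert from UTC+1).
Priya in UTC: 09:45-10:45, 12:00-14:30, 14:45-17:00 (add 5h to convert from UTC-5).
Viktor ∩ Vera: 09:15-10:45, 11:30-13:00, 14:00-15:45, 17:30-18:00.
Viktor ∩ Vera ∩ Luca: 09:15-10:45, 11:30-13:00, 14:00-15:45.
Viktor ∩ Vera ∩ Luca ∩ Priya: 09:45-10:45, 12:00-13:00, 14:00-14:30, 14:45-15:45.
The longest is 09:45-10:45 at 60 minutes.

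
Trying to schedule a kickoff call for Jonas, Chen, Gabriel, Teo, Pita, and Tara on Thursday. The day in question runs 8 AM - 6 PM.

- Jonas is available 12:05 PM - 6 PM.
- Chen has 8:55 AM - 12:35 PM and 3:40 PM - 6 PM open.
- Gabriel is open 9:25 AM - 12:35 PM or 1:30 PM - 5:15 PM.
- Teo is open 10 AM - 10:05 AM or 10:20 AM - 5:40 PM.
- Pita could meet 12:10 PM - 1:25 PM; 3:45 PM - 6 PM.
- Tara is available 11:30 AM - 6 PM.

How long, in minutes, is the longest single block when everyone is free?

90

Jonas ∩ Chen: 12:05-12:35, 15:40-18:00.
Jonas ∩ Chen ∩ Gabriel: 12:05-12:35, 15:40-17:15.
Jonas ∩ Chen ∩ Gabriel ∩ Teo: 12:05-12:35, 15:40-17:15.
Jonas ∩ Chen ∩ Gabriel ∩ Teo ∩ Pita: 12:10-12:35, 15:45-17:15.
Jonas ∩ Chen ∩ Gabriel ∩ Teo ∩ Pita ∩ Tara: 12:10-12:35, 15:45-17:15.
The longest is 15:45-17:15 at 90 minutes.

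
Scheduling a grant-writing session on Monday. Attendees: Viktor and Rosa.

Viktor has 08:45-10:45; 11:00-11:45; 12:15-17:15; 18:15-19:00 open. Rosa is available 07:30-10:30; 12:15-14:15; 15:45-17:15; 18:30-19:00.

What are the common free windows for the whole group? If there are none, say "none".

08:45-10:30, 12:15-14:15, 15:45-17:15, 18:30-19:00

Viktor ∩ Rosa: 08:45-10:30, 12:15-14:15, 15:45-17:15, 18:30-19:00.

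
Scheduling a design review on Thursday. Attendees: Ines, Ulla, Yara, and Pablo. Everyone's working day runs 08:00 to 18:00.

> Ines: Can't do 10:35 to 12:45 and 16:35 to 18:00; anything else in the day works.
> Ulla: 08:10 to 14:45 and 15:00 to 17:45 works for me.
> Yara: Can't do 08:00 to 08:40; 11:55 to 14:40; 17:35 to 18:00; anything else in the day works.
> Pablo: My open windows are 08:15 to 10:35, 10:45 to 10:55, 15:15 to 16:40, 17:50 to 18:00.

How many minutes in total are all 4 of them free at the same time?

195

Ines free: 08:00-10:35, 12:45-16:35 (invert busy blocks within the working day).
Ulla free: 08:10-14:45, 15:00-17:45.
Yara free: 08:40-11:55, 14:40-17:35 (invert busy blocks within the working day).
Pablo free: 08:15-10:35, 10:45-10:55, 15:15-16:40, 17:50-18:00.
Ines ∩ Ulla: 08:10-10:35, 12:45-14:45, 15:00-16:35.
Ines ∩ Ulla ∩ Yara: 08:40-10:35, 14:40-14:45, 15:00-16:35.
Ines ∩ Ulla ∩ Yara ∩ Pablo: 08:40-10:35, 15:15-16:35.
Those are the intersection windows.
Summing the common windows: 115 + 80 = 195 minutes.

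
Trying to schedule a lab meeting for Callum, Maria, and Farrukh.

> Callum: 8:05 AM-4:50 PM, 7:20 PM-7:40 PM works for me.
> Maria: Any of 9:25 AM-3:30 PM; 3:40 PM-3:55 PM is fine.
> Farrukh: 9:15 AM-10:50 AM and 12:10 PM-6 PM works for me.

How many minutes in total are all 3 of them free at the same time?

300

Callum ∩ Maria: 09:25-15:30, 15:40-15:55.
Callum ∩ Maria ∩ Farrukh: 09:25-10:50, 12:10-15:30, 15:40-15:55.
So the common availability across everyone is 09:25-10:50, 12:10-15:30, 15:40-15:55.
Summing the common windows: 85 + 200 + 15 = 300 minutes.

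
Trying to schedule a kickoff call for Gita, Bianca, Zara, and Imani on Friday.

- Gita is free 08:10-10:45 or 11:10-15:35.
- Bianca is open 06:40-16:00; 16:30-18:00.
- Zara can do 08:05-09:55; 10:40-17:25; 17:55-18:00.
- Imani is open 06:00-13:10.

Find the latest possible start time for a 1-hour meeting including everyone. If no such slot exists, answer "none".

12:10

Gita ∩ Bianca: 08:10-10:45, 11:10-15:35.
Gita ∩ Bianca ∩ Zara: 08:10-09:55, 10:40-10:45, 11:10-15:35.
Gita ∩ Bianca ∩ Zara ∩ Imani: 08:10-09:55, 10:40-10:45, 11:10-13:10.
The last common window of at least 60 minutes is 11:10-13:10; a 60-minute meeting can start as late as 12:10 and still end by 13:10.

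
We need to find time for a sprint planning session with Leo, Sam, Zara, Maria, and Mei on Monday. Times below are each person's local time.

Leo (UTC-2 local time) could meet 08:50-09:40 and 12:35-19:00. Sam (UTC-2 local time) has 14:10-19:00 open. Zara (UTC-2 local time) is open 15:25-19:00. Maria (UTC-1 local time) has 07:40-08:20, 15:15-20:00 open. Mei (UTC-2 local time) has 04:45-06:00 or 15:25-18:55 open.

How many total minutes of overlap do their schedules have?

210

Leo in UTC: 10:50-11:40, 14:35-21:00 (add 2h to convert from UTC-2).
Sam in UTC: 16:10-21:00 (add 2h to convert from UTC-2).
Zara in UTC: 17:25-21:00 (add 2h to convert from UTC-2).
Maria in UTC: 08:40-09:20, 16:15-21:00 (add 1h to convert from UTC-1).
Mei in UTC: 06:45-08:00, 17:25-20:55 (add 2h to convert from UTC-2).
Leo ∩ Sam: 16:10-21:00.
Leo ∩ Sam ∩ Zara: 17:25-21:00.
Leo ∩ Sam ∩ Zara ∩ Maria: 17:25-21:00.
Leo ∩ Sam ∩ Zara ∩ Maria ∩ Mei: 17:25-20:55.
So the common availability across everyone is 17:25-20:55.
That's a single block of 210 minutes.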